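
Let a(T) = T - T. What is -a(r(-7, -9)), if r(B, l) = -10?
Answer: 0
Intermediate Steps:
a(T) = 0
-a(r(-7, -9)) = -1*0 = 0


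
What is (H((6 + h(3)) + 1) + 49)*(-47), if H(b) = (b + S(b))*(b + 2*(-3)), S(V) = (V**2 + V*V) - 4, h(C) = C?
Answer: -41031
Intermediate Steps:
S(V) = -4 + 2*V**2 (S(V) = (V**2 + V**2) - 4 = 2*V**2 - 4 = -4 + 2*V**2)
H(b) = (-6 + b)*(-4 + b + 2*b**2) (H(b) = (b + (-4 + 2*b**2))*(b + 2*(-3)) = (-4 + b + 2*b**2)*(b - 6) = (-4 + b + 2*b**2)*(-6 + b) = (-6 + b)*(-4 + b + 2*b**2))
(H((6 + h(3)) + 1) + 49)*(-47) = ((24 - 11*((6 + 3) + 1)**2 - 10*((6 + 3) + 1) + 2*((6 + 3) + 1)**3) + 49)*(-47) = ((24 - 11*(9 + 1)**2 - 10*(9 + 1) + 2*(9 + 1)**3) + 49)*(-47) = ((24 - 11*10**2 - 10*10 + 2*10**3) + 49)*(-47) = ((24 - 11*100 - 100 + 2*1000) + 49)*(-47) = ((24 - 1100 - 100 + 2000) + 49)*(-47) = (824 + 49)*(-47) = 873*(-47) = -41031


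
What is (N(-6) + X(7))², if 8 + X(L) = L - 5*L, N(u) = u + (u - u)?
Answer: 1764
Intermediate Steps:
N(u) = u (N(u) = u + 0 = u)
X(L) = -8 - 4*L (X(L) = -8 + (L - 5*L) = -8 - 4*L)
(N(-6) + X(7))² = (-6 + (-8 - 4*7))² = (-6 + (-8 - 28))² = (-6 - 36)² = (-42)² = 1764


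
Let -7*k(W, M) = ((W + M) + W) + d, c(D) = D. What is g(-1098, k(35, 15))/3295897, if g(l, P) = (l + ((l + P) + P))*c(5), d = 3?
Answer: -77740/23071279 ≈ -0.0033696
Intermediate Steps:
k(W, M) = -3/7 - 2*W/7 - M/7 (k(W, M) = -(((W + M) + W) + 3)/7 = -(((M + W) + W) + 3)/7 = -((M + 2*W) + 3)/7 = -(3 + M + 2*W)/7 = -3/7 - 2*W/7 - M/7)
g(l, P) = 10*P + 10*l (g(l, P) = (l + ((l + P) + P))*5 = (l + ((P + l) + P))*5 = (l + (l + 2*P))*5 = (2*P + 2*l)*5 = 10*P + 10*l)
g(-1098, k(35, 15))/3295897 = (10*(-3/7 - 2/7*35 - ⅐*15) + 10*(-1098))/3295897 = (10*(-3/7 - 10 - 15/7) - 10980)*(1/3295897) = (10*(-88/7) - 10980)*(1/3295897) = (-880/7 - 10980)*(1/3295897) = -77740/7*1/3295897 = -77740/23071279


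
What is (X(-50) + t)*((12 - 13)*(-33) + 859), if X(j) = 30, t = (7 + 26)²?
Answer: 998148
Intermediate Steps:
t = 1089 (t = 33² = 1089)
(X(-50) + t)*((12 - 13)*(-33) + 859) = (30 + 1089)*((12 - 13)*(-33) + 859) = 1119*(-1*(-33) + 859) = 1119*(33 + 859) = 1119*892 = 998148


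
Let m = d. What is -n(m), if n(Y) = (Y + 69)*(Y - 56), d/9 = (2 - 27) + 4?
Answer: -29400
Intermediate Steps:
d = -189 (d = 9*((2 - 27) + 4) = 9*(-25 + 4) = 9*(-21) = -189)
m = -189
n(Y) = (-56 + Y)*(69 + Y) (n(Y) = (69 + Y)*(-56 + Y) = (-56 + Y)*(69 + Y))
-n(m) = -(-3864 + (-189)² + 13*(-189)) = -(-3864 + 35721 - 2457) = -1*29400 = -29400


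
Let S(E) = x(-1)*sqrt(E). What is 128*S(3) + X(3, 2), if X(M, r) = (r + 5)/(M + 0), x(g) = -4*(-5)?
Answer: 7/3 + 2560*sqrt(3) ≈ 4436.4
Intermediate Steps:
x(g) = 20
X(M, r) = (5 + r)/M
S(E) = 20*sqrt(E)
128*S(3) + X(3, 2) = 128*(20*sqrt(3)) + (5 + 2)/3 = 2560*sqrt(3) + (1/3)*7 = 2560*sqrt(3) + 7/3 = 7/3 + 2560*sqrt(3)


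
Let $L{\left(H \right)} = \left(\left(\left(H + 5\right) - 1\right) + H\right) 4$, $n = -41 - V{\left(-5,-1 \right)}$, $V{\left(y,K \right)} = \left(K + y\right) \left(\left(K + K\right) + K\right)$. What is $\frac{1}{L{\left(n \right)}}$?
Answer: $- \frac{1}{456} \approx -0.002193$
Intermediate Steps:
$V{\left(y,K \right)} = 3 K \left(K + y\right)$ ($V{\left(y,K \right)} = \left(K + y\right) \left(2 K + K\right) = \left(K + y\right) 3 K = 3 K \left(K + y\right)$)
$n = -59$ ($n = -41 - 3 \left(-1\right) \left(-1 - 5\right) = -41 - 3 \left(-1\right) \left(-6\right) = -41 - 18 = -59$)
$L{\left(H \right)} = 16 + 8 H$ ($L{\left(H \right)} = \left(\left(\left(5 + H\right) - 1\right) + H\right) 4 = \left(\left(4 + H\right) + H\right) 4 = \left(4 + 2 H\right) 4 = 16 + 8 H$)
$\frac{1}{L{\left(n \right)}} = \frac{1}{16 + 8 \left(-59\right)} = \frac{1}{16 - 472} = \frac{1}{-456} = - \frac{1}{456}$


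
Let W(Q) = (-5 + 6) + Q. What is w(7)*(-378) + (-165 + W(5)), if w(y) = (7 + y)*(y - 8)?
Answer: 5133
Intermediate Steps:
W(Q) = 1 + Q
w(y) = (-8 + y)*(7 + y) (w(y) = (7 + y)*(-8 + y) = (-8 + y)*(7 + y))
w(7)*(-378) + (-165 + W(5)) = (-56 + 7² - 1*7)*(-378) + (-165 + (1 + 5)) = (-56 + 49 - 7)*(-378) + (-165 + 6) = -14*(-378) - 159 = 5292 - 159 = 5133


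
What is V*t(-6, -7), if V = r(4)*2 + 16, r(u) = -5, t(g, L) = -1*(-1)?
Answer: 6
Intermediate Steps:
t(g, L) = 1
V = 6 (V = -5*2 + 16 = -10 + 16 = 6)
V*t(-6, -7) = 6*1 = 6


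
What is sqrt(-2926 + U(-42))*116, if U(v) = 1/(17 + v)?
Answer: 116*I*sqrt(73151)/5 ≈ 6274.8*I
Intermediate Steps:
sqrt(-2926 + U(-42))*116 = sqrt(-2926 + 1/(17 - 42))*116 = sqrt(-2926 + 1/(-25))*116 = sqrt(-2926 - 1/25)*116 = sqrt(-73151/25)*116 = (I*sqrt(73151)/5)*116 = 116*I*sqrt(73151)/5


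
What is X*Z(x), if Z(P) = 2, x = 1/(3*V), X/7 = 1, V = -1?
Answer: 14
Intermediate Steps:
X = 7 (X = 7*1 = 7)
x = -⅓ (x = 1/(3*(-1)) = 1/(-3) = -⅓ ≈ -0.33333)
X*Z(x) = 7*2 = 14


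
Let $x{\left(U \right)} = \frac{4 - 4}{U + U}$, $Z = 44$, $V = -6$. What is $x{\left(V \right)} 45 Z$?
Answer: $0$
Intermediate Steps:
$x{\left(U \right)} = 0$ ($x{\left(U \right)} = \frac{0}{2 U} = 0 \frac{1}{2 U} = 0$)
$x{\left(V \right)} 45 Z = 0 \cdot 45 \cdot 44 = 0 \cdot 44 = 0$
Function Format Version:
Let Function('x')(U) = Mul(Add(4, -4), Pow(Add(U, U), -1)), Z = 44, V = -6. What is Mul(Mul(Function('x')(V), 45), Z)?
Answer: 0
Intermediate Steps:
Function('x')(U) = 0 (Function('x')(U) = Mul(0, Pow(Mul(2, U), -1)) = Mul(0, Mul(Rational(1, 2), Pow(U, -1))) = 0)
Mul(Mul(Function('x')(V), 45), Z) = Mul(Mul(0, 45), 44) = Mul(0, 44) = 0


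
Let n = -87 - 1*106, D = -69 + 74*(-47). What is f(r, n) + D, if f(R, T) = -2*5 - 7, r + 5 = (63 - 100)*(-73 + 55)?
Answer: -3564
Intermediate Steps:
D = -3547 (D = -69 - 3478 = -3547)
n = -193 (n = -87 - 106 = -193)
r = 661 (r = -5 + (63 - 100)*(-73 + 55) = -5 - 37*(-18) = -5 + 666 = 661)
f(R, T) = -17 (f(R, T) = -10 - 7 = -17)
f(r, n) + D = -17 - 3547 = -3564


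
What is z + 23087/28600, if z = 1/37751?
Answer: 871585937/1079678600 ≈ 0.80726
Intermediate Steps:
z = 1/37751 ≈ 2.6489e-5
z + 23087/28600 = 1/37751 + 23087/28600 = 871585937/1079678600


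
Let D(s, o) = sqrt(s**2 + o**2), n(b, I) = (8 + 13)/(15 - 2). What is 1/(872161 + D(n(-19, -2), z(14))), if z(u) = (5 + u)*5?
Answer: 147395209/128552351350983 - 13*sqrt(1525666)/128552351350983 ≈ 1.1465e-6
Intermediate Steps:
z(u) = 25 + 5*u
n(b, I) = 21/13
D(s, o) = sqrt(o**2 + s**2)
1/(872161 + D(n(-19, -2), z(14))) = 1/(872161 + sqrt((25 + 5*14)**2 + (21/13)**2)) = 1/(872161 + sqrt((25 + 70)**2 + 441/169)) = 1/(872161 + sqrt(95**2 + 441/169)) = 1/(872161 + sqrt(9025 + 441/169)) = 1/(872161 + sqrt(1525666/169)) = 1/(872161 + sqrt(1525666)/13)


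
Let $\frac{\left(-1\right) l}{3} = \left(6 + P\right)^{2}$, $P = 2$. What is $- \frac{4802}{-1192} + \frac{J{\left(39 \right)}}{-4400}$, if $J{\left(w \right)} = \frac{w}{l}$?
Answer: $\frac{169032337}{41958400} \approx 4.0286$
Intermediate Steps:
$l = -192$ ($l = - 3 \left(6 + 2\right)^{2} = - 3 \cdot 8^{2} = \left(-3\right) 64 = -192$)
$J{\left(w \right)} = - \frac{w}{192}$ ($J{\left(w \right)} = \frac{w}{-192} = w \left(- \frac{1}{192}\right) = - \frac{w}{192}$)
$- \frac{4802}{-1192} + \frac{J{\left(39 \right)}}{-4400} = - \frac{4802}{-1192} + \frac{\left(- \frac{1}{192}\right) 39}{-4400} = \left(-4802\right) \left(- \frac{1}{1192}\right) - - \frac{13}{281600} = \frac{2401}{596} + \frac{13}{281600} = \frac{169032337}{41958400}$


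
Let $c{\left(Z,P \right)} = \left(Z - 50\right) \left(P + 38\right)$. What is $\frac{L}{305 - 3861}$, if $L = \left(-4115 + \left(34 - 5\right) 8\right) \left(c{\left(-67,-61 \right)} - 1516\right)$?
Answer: $\frac{4562525}{3556} \approx 1283.0$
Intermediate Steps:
$c{\left(Z,P \right)} = \left(-50 + Z\right) \left(38 + P\right)$
$L = -4562525$ ($L = \left(-4115 + \left(34 - 5\right) 8\right) \left(\left(-1900 - -3050 + 38 \left(-67\right) - -4087\right) - 1516\right) = \left(-4115 + 29 \cdot 8\right) \left(\left(-1900 + 3050 - 2546 + 4087\right) - 1516\right) = \left(-4115 + 232\right) \left(2691 - 1516\right) = \left(-3883\right) 1175 = -4562525$)
$\frac{L}{305 - 3861} = - \frac{4562525}{305 - 3861} = - \frac{4562525}{-3556} = \left(-4562525\right) \left(- \frac{1}{3556}\right) = \frac{4562525}{3556}$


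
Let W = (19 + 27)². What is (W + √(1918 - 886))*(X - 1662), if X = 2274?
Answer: 1294992 + 1224*√258 ≈ 1.3147e+6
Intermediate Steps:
W = 2116 (W = 46² = 2116)
(W + √(1918 - 886))*(X - 1662) = (2116 + √(1918 - 886))*(2274 - 1662) = (2116 + √1032)*612 = (2116 + 2*√258)*612 = 1294992 + 1224*√258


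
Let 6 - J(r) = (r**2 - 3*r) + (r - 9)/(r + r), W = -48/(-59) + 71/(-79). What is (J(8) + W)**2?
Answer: 6437764425625/5561579776 ≈ 1157.5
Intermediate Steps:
W = -397/4661 (W = -48*(-1/59) + 71*(-1/79) = 48/59 - 71/79 = -397/4661 ≈ -0.085175)
J(r) = 6 - r**2 + 3*r - (-9 + r)/(2*r) (J(r) = 6 - ((r**2 - 3*r) + (r - 9)/(r + r)) = 6 - ((r**2 - 3*r) + (-9 + r)/((2*r))) = 6 - ((r**2 - 3*r) + (-9 + r)*(1/(2*r))) = 6 - ((r**2 - 3*r) + (-9 + r)/(2*r)) = 6 - (r**2 - 3*r + (-9 + r)/(2*r)) = 6 + (-r**2 + 3*r - (-9 + r)/(2*r)) = 6 - r**2 + 3*r - (-9 + r)/(2*r))
(J(8) + W)**2 = ((11/2 - 1*8**2 + 3*8 + (9/2)/8) - 397/4661)**2 = ((11/2 - 1*64 + 24 + (9/2)*(1/8)) - 397/4661)**2 = ((11/2 - 64 + 24 + 9/16) - 397/4661)**2 = (-543/16 - 397/4661)**2 = (-2537275/74576)**2 = 6437764425625/5561579776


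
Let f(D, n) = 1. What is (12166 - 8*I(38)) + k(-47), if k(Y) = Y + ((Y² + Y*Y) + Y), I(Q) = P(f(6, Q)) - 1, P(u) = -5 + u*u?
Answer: 16530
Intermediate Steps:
P(u) = -5 + u²
I(Q) = -5 (I(Q) = (-5 + 1²) - 1 = (-5 + 1) - 1 = -4 - 1 = -5)
k(Y) = 2*Y + 2*Y² (k(Y) = Y + ((Y² + Y²) + Y) = Y + (2*Y² + Y) = Y + (Y + 2*Y²) = 2*Y + 2*Y²)
(12166 - 8*I(38)) + k(-47) = (12166 - 8*(-5)) + 2*(-47)*(1 - 47) = (12166 + 40) + 2*(-47)*(-46) = 12206 + 4324 = 16530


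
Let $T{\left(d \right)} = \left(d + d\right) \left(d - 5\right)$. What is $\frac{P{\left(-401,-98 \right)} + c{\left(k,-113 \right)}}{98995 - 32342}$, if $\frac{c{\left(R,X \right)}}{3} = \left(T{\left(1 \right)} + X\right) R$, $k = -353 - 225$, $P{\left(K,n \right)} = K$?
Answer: $\frac{209413}{66653} \approx 3.1418$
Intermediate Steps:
$k = -578$
$T{\left(d \right)} = 2 d \left(-5 + d\right)$
$c{\left(R,X \right)} = 3 R \left(-8 + X\right)$ ($c{\left(R,X \right)} = 3 \left(2 \cdot 1 \left(-5 + 1\right) + X\right) R = 3 \left(2 \cdot 1 \left(-4\right) + X\right) R = 3 \left(-8 + X\right) R = 3 R \left(-8 + X\right)$)
$\frac{P{\left(-401,-98 \right)} + c{\left(k,-113 \right)}}{98995 - 32342} = \frac{-401 + 3 \left(-578\right) \left(-8 - 113\right)}{98995 - 32342} = \frac{-401 + 3 \left(-578\right) \left(-121\right)}{66653} = \left(-401 + 209814\right) \frac{1}{66653} = 209413 \cdot \frac{1}{66653} = \frac{209413}{66653}$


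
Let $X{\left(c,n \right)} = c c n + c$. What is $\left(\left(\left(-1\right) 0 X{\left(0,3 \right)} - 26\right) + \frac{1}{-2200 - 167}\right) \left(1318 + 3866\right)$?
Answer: $- \frac{35448768}{263} \approx -1.3479 \cdot 10^{5}$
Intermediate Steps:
$X{\left(c,n \right)} = c + n c^{2}$ ($X{\left(c,n \right)} = c^{2} n + c = n c^{2} + c = c + n c^{2}$)
$\left(\left(\left(-1\right) 0 X{\left(0,3 \right)} - 26\right) + \frac{1}{-2200 - 167}\right) \left(1318 + 3866\right) = \left(\left(\left(-1\right) 0 \cdot 0 \left(1 + 0 \cdot 3\right) - 26\right) + \frac{1}{-2200 - 167}\right) \left(1318 + 3866\right) = \left(\left(0 \cdot 0 \left(1 + 0\right) - 26\right) + \frac{1}{-2367}\right) 5184 = \left(\left(0 \cdot 0 \cdot 1 - 26\right) - \frac{1}{2367}\right) 5184 = \left(\left(0 \cdot 0 - 26\right) - \frac{1}{2367}\right) 5184 = \left(\left(0 - 26\right) - \frac{1}{2367}\right) 5184 = \left(-26 - \frac{1}{2367}\right) 5184 = \left(- \frac{61543}{2367}\right) 5184 = - \frac{35448768}{263}$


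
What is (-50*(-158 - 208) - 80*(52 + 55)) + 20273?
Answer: 30013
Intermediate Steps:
(-50*(-158 - 208) - 80*(52 + 55)) + 20273 = (-50*(-366) - 80*107) + 20273 = (18300 - 8560) + 20273 = 9740 + 20273 = 30013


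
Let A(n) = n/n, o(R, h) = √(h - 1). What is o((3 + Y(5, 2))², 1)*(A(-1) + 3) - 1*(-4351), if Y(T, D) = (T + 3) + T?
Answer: 4351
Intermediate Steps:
Y(T, D) = 3 + 2*T (Y(T, D) = (3 + T) + T = 3 + 2*T)
o(R, h) = √(-1 + h)
A(n) = 1
o((3 + Y(5, 2))², 1)*(A(-1) + 3) - 1*(-4351) = √(-1 + 1)*(1 + 3) - 1*(-4351) = √0*4 + 4351 = 0*4 + 4351 = 0 + 4351 = 4351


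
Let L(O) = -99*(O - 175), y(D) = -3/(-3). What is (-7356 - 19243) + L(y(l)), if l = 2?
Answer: -9373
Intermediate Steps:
y(D) = 1 (y(D) = -3*(-1/3) = 1)
L(O) = 17325 - 99*O (L(O) = -99*(-175 + O) = 17325 - 99*O)
(-7356 - 19243) + L(y(l)) = (-7356 - 19243) + (17325 - 99*1) = -26599 + (17325 - 99) = -26599 + 17226 = -9373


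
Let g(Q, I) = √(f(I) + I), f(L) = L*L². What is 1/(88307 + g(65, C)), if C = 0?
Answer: 1/88307 ≈ 1.1324e-5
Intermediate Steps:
f(L) = L³
g(Q, I) = √(I + I³) (g(Q, I) = √(I³ + I) = √(I + I³))
1/(88307 + g(65, C)) = 1/(88307 + √(0 + 0³)) = 1/(88307 + √(0 + 0)) = 1/(88307 + √0) = 1/(88307 + 0) = 1/88307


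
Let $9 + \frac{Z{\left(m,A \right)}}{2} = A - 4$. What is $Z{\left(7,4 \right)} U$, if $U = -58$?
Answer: $1044$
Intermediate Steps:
$Z{\left(m,A \right)} = -26 + 2 A$ ($Z{\left(m,A \right)} = -18 + 2 \left(A - 4\right) = -18 + 2 \left(-4 + A\right) = -18 + \left(-8 + 2 A\right) = -26 + 2 A$)
$Z{\left(7,4 \right)} U = \left(-26 + 2 \cdot 4\right) \left(-58\right) = \left(-26 + 8\right) \left(-58\right) = \left(-18\right) \left(-58\right) = 1044$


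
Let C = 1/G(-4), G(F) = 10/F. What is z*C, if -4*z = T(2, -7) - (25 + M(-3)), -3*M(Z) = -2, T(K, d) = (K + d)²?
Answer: -1/15 ≈ -0.066667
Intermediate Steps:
M(Z) = ⅔ (M(Z) = -⅓*(-2) = ⅔)
C = -⅖ (C = 1/(10/(-4)) = 1/(10*(-¼)) = 1/(-5/2) = -⅖ ≈ -0.40000)
z = ⅙ (z = -((2 - 7)² - (25 + ⅔))/4 = -((-5)² - 1*77/3)/4 = -(25 - 77/3)/4 = -¼*(-⅔) = ⅙ ≈ 0.16667)
z*C = (⅙)*(-⅖) = -1/15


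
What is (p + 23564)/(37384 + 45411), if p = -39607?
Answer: -16043/82795 ≈ -0.19377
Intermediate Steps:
(p + 23564)/(37384 + 45411) = (-39607 + 23564)/(37384 + 45411) = -16043/82795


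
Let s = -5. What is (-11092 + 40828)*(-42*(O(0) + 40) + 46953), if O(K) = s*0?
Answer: 1346237928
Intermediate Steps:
O(K) = 0 (O(K) = -5*0 = 0)
(-11092 + 40828)*(-42*(O(0) + 40) + 46953) = (-11092 + 40828)*(-42*(0 + 40) + 46953) = 29736*(-42*40 + 46953) = 29736*(-1680 + 46953) = 29736*45273 = 1346237928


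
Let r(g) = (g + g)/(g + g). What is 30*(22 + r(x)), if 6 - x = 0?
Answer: 690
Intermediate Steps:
x = 6 (x = 6 - 1*0 = 6 + 0 = 6)
r(g) = 1 (r(g) = (2*g)/((2*g)) = (2*g)*(1/(2*g)) = 1)
30*(22 + r(x)) = 30*(22 + 1) = 30*23 = 690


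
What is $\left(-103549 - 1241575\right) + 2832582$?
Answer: $1487458$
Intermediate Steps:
$\left(-103549 - 1241575\right) + 2832582 = -1345124 + 2832582 = 1487458$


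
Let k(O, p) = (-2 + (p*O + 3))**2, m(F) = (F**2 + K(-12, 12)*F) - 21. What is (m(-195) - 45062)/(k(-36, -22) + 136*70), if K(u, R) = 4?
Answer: -7838/638369 ≈ -0.012278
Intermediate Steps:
m(F) = -21 + F**2 + 4*F (m(F) = (F**2 + 4*F) - 21 = -21 + F**2 + 4*F)
k(O, p) = (1 + O*p)**2 (k(O, p) = (-2 + (O*p + 3))**2 = (-2 + (3 + O*p))**2 = (1 + O*p)**2)
(m(-195) - 45062)/(k(-36, -22) + 136*70) = ((-21 + (-195)**2 + 4*(-195)) - 45062)/((1 - 36*(-22))**2 + 136*70) = ((-21 + 38025 - 780) - 45062)/((1 + 792)**2 + 9520) = (37224 - 45062)/(793**2 + 9520) = -7838/(628849 + 9520) = -7838/638369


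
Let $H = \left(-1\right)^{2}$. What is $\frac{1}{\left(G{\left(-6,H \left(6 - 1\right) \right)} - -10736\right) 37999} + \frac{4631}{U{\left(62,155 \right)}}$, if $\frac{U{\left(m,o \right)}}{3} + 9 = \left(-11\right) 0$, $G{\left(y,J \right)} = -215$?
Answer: $- \frac{205712868358}{1199362437} \approx -171.52$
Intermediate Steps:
$H = 1$
$U{\left(m,o \right)} = -27$ ($U{\left(m,o \right)} = -27 + 3 \left(\left(-11\right) 0\right) = -27 + 3 \cdot 0 = -27 + 0 = -27$)
$\frac{1}{\left(G{\left(-6,H \left(6 - 1\right) \right)} - -10736\right) 37999} + \frac{4631}{U{\left(62,155 \right)}} = \frac{1}{\left(-215 - -10736\right) 37999} + \frac{4631}{-27} = \frac{1}{-215 + 10736} \cdot \frac{1}{37999} + 4631 \left(- \frac{1}{27}\right) = \frac{1}{10521} \cdot \frac{1}{37999} - \frac{4631}{27} = \frac{1}{399787479} - \frac{4631}{27} = - \frac{205712868358}{1199362437}$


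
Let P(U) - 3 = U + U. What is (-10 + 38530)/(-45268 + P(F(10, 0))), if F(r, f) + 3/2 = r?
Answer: -4815/5656 ≈ -0.85131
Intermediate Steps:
F(r, f) = -3/2 + r
P(U) = 3 + 2*U (P(U) = 3 + (U + U) = 3 + 2*U)
(-10 + 38530)/(-45268 + P(F(10, 0))) = (-10 + 38530)/(-45268 + (3 + 2*(-3/2 + 10))) = 38520/(-45268 + (3 + 2*(17/2))) = 38520/(-45268 + (3 + 17)) = 38520/(-45268 + 20) = 38520/(-45248) = 38520*(-1/45248) = -4815/5656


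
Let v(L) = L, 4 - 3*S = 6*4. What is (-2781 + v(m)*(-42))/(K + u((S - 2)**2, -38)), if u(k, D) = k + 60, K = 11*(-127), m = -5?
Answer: 23139/11357 ≈ 2.0374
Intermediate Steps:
S = -20/3 (S = 4/3 - 2*4 = 4/3 - 1/3*24 = 4/3 - 8 = -20/3 ≈ -6.6667)
K = -1397
u(k, D) = 60 + k
(-2781 + v(m)*(-42))/(K + u((S - 2)**2, -38)) = (-2781 - 5*(-42))/(-1397 + (60 + (-20/3 - 2)**2)) = (-2781 + 210)/(-1397 + (60 + (-26/3)**2)) = -2571/(-1397 + (60 + 676/9)) = -2571/(-1397 + 1216/9) = -2571/(-11357/9) = -2571*(-9/11357) = 23139/11357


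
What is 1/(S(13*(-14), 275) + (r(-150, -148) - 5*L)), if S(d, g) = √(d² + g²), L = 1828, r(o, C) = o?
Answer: -9290/86195351 - √108749/86195351 ≈ -0.00011160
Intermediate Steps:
1/(S(13*(-14), 275) + (r(-150, -148) - 5*L)) = 1/(√((13*(-14))² + 275²) + (-150 - 5*1828)) = 1/(√((-182)² + 75625) + (-150 - 9140)) = 1/(√(33124 + 75625) - 9290) = 1/(√108749 - 9290) = 1/(-9290 + √108749)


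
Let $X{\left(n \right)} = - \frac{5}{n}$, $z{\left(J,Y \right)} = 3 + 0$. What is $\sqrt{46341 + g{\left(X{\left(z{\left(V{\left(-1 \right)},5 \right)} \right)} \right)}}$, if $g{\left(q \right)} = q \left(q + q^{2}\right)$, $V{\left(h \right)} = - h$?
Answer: $\frac{\sqrt{3753471}}{9} \approx 215.27$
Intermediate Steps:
$z{\left(J,Y \right)} = 3$
$\sqrt{46341 + g{\left(X{\left(z{\left(V{\left(-1 \right)},5 \right)} \right)} \right)}} = \sqrt{46341 + \left(- \frac{5}{3}\right)^{2} \left(1 - \frac{5}{3}\right)} = \sqrt{46341 + \frac{25}{9} \left(- \frac{2}{3}\right)} = \sqrt{46341 - \frac{50}{27}} = \sqrt{\frac{1251157}{27}} = \frac{\sqrt{3753471}}{9}$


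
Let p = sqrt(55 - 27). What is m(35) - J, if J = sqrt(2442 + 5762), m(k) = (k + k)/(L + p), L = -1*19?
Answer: -1330/333 - 2*sqrt(2051) - 140*sqrt(7)/333 ≈ -95.682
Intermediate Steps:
L = -19
p = 2*sqrt(7) (p = sqrt(28) = 2*sqrt(7) ≈ 5.2915)
m(k) = 2*k/(-19 + 2*sqrt(7)) (m(k) = (k + k)/(-19 + 2*sqrt(7)) = (2*k)/(-19 + 2*sqrt(7)) = 2*k/(-19 + 2*sqrt(7)))
J = 2*sqrt(2051) (J = sqrt(8204) = 2*sqrt(2051) ≈ 90.576)
m(35) - J = (-38/333*35 - 4/333*35*sqrt(7)) - 2*sqrt(2051) = (-1330/333 - 140*sqrt(7)/333) - 2*sqrt(2051) = -1330/333 - 2*sqrt(2051) - 140*sqrt(7)/333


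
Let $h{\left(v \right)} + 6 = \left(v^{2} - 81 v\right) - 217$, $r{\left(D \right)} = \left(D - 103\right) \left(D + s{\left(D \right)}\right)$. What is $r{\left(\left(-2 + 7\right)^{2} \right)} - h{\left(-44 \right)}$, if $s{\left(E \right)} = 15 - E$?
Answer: $-6447$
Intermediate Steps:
$r{\left(D \right)} = -1545 + 15 D$ ($r{\left(D \right)} = \left(D - 103\right) \left(D - \left(-15 + D\right)\right) = \left(-103 + D\right) 15 = -1545 + 15 D$)
$h{\left(v \right)} = -223 + v^{2} - 81 v$ ($h{\left(v \right)} = -6 - \left(217 - v^{2} + 81 v\right) = -223 + v^{2} - 81 v$)
$r{\left(\left(-2 + 7\right)^{2} \right)} - h{\left(-44 \right)} = \left(-1545 + 15 \left(-2 + 7\right)^{2}\right) - \left(-223 + \left(-44\right)^{2} - -3564\right) = \left(-1545 + 15 \cdot 5^{2}\right) - \left(-223 + 1936 + 3564\right) = \left(-1545 + 15 \cdot 25\right) - 5277 = \left(-1545 + 375\right) - 5277 = -1170 - 5277 = -6447$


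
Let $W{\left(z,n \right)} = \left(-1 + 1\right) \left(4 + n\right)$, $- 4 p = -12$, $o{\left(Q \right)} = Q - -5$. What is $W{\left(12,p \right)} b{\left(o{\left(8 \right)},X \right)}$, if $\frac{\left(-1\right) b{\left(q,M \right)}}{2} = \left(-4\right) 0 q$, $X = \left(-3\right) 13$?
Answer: $0$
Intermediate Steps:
$o{\left(Q \right)} = 5 + Q$ ($o{\left(Q \right)} = Q + 5 = 5 + Q$)
$p = 3$ ($p = \left(- \frac{1}{4}\right) \left(-12\right) = 3$)
$W{\left(z,n \right)} = 0$ ($W{\left(z,n \right)} = 0 \left(4 + n\right) = 0$)
$X = -39$
$b{\left(q,M \right)} = 0$ ($b{\left(q,M \right)} = - 2 \left(-4\right) 0 q = - 2 \cdot 0 q = \left(-2\right) 0 = 0$)
$W{\left(12,p \right)} b{\left(o{\left(8 \right)},X \right)} = 0 \cdot 0 = 0$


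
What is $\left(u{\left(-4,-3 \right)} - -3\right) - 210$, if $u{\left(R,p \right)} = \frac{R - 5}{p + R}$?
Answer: $- \frac{1440}{7} \approx -205.71$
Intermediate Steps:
$u{\left(R,p \right)} = \frac{-5 + R}{R + p}$
$\left(u{\left(-4,-3 \right)} - -3\right) - 210 = \left(\frac{-5 - 4}{-4 - 3} - -3\right) - 210 = \left(\frac{1}{-7} \left(-9\right) + 3\right) - 210 = \left(\left(- \frac{1}{7}\right) \left(-9\right) + 3\right) - 210 = \left(\frac{9}{7} + 3\right) - 210 = \frac{30}{7} - 210 = - \frac{1440}{7}$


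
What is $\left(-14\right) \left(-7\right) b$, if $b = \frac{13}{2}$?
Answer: $637$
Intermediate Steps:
$b = \frac{13}{2}$ ($b = 13 \cdot \frac{1}{2} = \frac{13}{2} \approx 6.5$)
$\left(-14\right) \left(-7\right) b = \left(-14\right) \left(-7\right) \frac{13}{2} = 98 \cdot \frac{13}{2} = 637$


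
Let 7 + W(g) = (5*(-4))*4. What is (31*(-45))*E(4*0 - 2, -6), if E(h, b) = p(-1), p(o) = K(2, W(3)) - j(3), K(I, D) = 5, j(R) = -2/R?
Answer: -7905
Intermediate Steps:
W(g) = -87 (W(g) = -7 + (5*(-4))*4 = -7 - 20*4 = -7 - 80 = -87)
p(o) = 17/3 (p(o) = 5 - (-2)/3 = 5 - 1*(-2/3) = 5 + 2/3 = 17/3)
E(h, b) = 17/3
(31*(-45))*E(4*0 - 2, -6) = (31*(-45))*(17/3) = -1395*17/3 = -7905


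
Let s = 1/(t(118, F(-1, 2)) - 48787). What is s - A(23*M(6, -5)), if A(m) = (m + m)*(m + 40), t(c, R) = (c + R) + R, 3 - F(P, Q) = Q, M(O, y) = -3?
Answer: -194765335/48667 ≈ -4002.0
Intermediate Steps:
F(P, Q) = 3 - Q
t(c, R) = c + 2*R (t(c, R) = (R + c) + R = c + 2*R)
A(m) = 2*m*(40 + m) (A(m) = (2*m)*(40 + m) = 2*m*(40 + m))
s = -1/48667 (s = 1/((118 + 2*(3 - 1*2)) - 48787) = 1/((118 + 2*(3 - 2)) - 48787) = 1/((118 + 2*1) - 48787) = 1/((118 + 2) - 48787) = 1/(120 - 48787) = 1/(-48667) = -1/48667 ≈ -2.0548e-5)
s - A(23*M(6, -5)) = -1/48667 - 2*23*(-3)*(40 + 23*(-3)) = -1/48667 - 2*(-69)*(40 - 69) = -1/48667 - 2*(-69)*(-29) = -1/48667 - 1*4002 = -1/48667 - 4002 = -194765335/48667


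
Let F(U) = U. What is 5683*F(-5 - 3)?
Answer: -45464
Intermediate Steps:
5683*F(-5 - 3) = 5683*(-5 - 3) = 5683*(-8) = -45464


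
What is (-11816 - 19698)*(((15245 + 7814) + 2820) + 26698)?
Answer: -1656911578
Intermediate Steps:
(-11816 - 19698)*(((15245 + 7814) + 2820) + 26698) = -31514*((23059 + 2820) + 26698) = -31514*(25879 + 26698) = -31514*52577 = -1656911578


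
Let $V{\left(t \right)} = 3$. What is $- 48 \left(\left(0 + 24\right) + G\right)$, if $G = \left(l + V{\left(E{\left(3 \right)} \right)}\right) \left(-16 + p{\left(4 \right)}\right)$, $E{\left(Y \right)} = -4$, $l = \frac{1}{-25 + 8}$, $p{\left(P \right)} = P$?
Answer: $\frac{9216}{17} \approx 542.12$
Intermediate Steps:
$l = - \frac{1}{17}$ ($l = \frac{1}{-17} = - \frac{1}{17} \approx -0.058824$)
$G = - \frac{600}{17}$ ($G = \left(- \frac{1}{17} + 3\right) \left(-16 + 4\right) = \frac{50}{17} \left(-12\right) = - \frac{600}{17} \approx -35.294$)
$- 48 \left(\left(0 + 24\right) + G\right) = - 48 \left(\left(0 + 24\right) - \frac{600}{17}\right) = - 48 \left(24 - \frac{600}{17}\right) = \left(-48\right) \left(- \frac{192}{17}\right) = \frac{9216}{17}$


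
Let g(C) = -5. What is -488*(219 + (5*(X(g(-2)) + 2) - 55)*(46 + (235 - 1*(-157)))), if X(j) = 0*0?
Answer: 9511608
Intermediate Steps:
X(j) = 0
-488*(219 + (5*(X(g(-2)) + 2) - 55)*(46 + (235 - 1*(-157)))) = -488*(219 + (5*(0 + 2) - 55)*(46 + (235 - 1*(-157)))) = -488*(219 + (5*2 - 55)*(46 + (235 + 157))) = -488*(219 + (10 - 55)*(46 + 392)) = -488*(219 - 45*438) = -488*(219 - 19710) = -488*(-19491) = 9511608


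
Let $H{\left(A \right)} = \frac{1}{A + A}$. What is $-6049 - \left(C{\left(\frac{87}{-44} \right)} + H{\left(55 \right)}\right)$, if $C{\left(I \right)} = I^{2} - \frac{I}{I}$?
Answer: $- \frac{58582573}{9680} \approx -6051.9$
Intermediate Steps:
$C{\left(I \right)} = -1 + I^{2}$ ($C{\left(I \right)} = I^{2} - 1 = -1 + I^{2}$)
$H{\left(A \right)} = \frac{1}{2 A}$
$-6049 - \left(C{\left(\frac{87}{-44} \right)} + H{\left(55 \right)}\right) = -6049 - \left(\left(-1 + \left(\frac{87}{-44}\right)^{2}\right) + \frac{1}{2 \cdot 55}\right) = -6049 - \left(\left(-1 + \left(87 \left(- \frac{1}{44}\right)\right)^{2}\right) + \frac{1}{2} \cdot \frac{1}{55}\right) = -6049 - \left(\left(-1 + \left(- \frac{87}{44}\right)^{2}\right) + \frac{1}{110}\right) = -6049 - \left(\left(-1 + \frac{7569}{1936}\right) + \frac{1}{110}\right) = -6049 - \left(\frac{5633}{1936} + \frac{1}{110}\right) = -6049 - \frac{28253}{9680} = - \frac{58582573}{9680}$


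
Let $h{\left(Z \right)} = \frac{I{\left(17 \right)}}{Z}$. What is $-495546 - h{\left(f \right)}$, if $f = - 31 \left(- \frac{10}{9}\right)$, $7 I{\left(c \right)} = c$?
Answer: $- \frac{1075334973}{2170} \approx -4.9555 \cdot 10^{5}$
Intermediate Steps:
$I{\left(c \right)} = \frac{c}{7}$
$f = \frac{310}{9}$ ($f = - 31 \left(\left(-10\right) \frac{1}{9}\right) = \left(-31\right) \left(- \frac{10}{9}\right) = \frac{310}{9} \approx 34.444$)
$h{\left(Z \right)} = \frac{17}{7 Z}$ ($h{\left(Z \right)} = \frac{\frac{1}{7} \cdot 17}{Z} = \frac{17}{7 Z}$)
$-495546 - h{\left(f \right)} = -495546 - \frac{17}{7 \cdot \frac{310}{9}} = -495546 - \frac{17}{7} \cdot \frac{9}{310} = -495546 - \frac{153}{2170} = - \frac{1075334973}{2170}$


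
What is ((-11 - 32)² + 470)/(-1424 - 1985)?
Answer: -2319/3409 ≈ -0.68026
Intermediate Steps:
((-11 - 32)² + 470)/(-1424 - 1985) = ((-43)² + 470)/(-3409) = (1849 + 470)*(-1/3409) = 2319*(-1/3409) = -2319/3409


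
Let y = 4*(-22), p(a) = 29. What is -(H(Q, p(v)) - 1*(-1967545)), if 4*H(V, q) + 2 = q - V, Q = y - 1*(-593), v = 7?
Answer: -3934851/2 ≈ -1.9674e+6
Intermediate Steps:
y = -88
Q = 505 (Q = -88 - 1*(-593) = -88 + 593 = 505)
H(V, q) = -½ - V/4 + q/4 (H(V, q) = -½ + (q - V)/4 = -½ + (-V/4 + q/4) = -½ - V/4 + q/4)
-(H(Q, p(v)) - 1*(-1967545)) = -((-½ - ¼*505 + (¼)*29) - 1*(-1967545)) = -((-½ - 505/4 + 29/4) + 1967545) = -(-239/2 + 1967545) = -1*3934851/2 = -3934851/2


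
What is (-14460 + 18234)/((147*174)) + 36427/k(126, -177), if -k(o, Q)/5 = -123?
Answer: 51891712/873915 ≈ 59.378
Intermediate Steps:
k(o, Q) = 615 (k(o, Q) = -5*(-123) = 615)
(-14460 + 18234)/((147*174)) + 36427/k(126, -177) = (-14460 + 18234)/((147*174)) + 36427/615 = 3774/25578 + 36427*(1/615) = 3774*(1/25578) + 36427/615 = 629/4263 + 36427/615 = 51891712/873915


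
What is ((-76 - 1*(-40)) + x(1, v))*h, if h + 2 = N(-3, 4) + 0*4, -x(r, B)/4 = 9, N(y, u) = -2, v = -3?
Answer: 288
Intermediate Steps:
x(r, B) = -36 (x(r, B) = -4*9 = -36)
h = -4 (h = -2 + (-2 + 0*4) = -2 + (-2 + 0) = -2 - 2 = -4)
((-76 - 1*(-40)) + x(1, v))*h = ((-76 - 1*(-40)) - 36)*(-4) = ((-76 + 40) - 36)*(-4) = (-36 - 36)*(-4) = -72*(-4) = 288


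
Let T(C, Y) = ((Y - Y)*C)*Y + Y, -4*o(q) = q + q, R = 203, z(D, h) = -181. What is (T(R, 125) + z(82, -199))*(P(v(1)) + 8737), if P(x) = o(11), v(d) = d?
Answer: -488964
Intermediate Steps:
o(q) = -q/2 (o(q) = -(q + q)/4 = -q/2)
P(x) = -11/2 (P(x) = -½*11 = -11/2)
T(C, Y) = Y (T(C, Y) = (0*C)*Y + Y = 0*Y + Y = 0 + Y = Y)
(T(R, 125) + z(82, -199))*(P(v(1)) + 8737) = (125 - 181)*(-11/2 + 8737) = -56*17463/2 = -488964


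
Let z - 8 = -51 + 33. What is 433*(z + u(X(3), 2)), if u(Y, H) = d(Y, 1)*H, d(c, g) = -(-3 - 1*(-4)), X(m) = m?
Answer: -5196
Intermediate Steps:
d(c, g) = -1 (d(c, g) = -(-3 + 4) = -1*1 = -1)
u(Y, H) = -H
z = -10 (z = 8 + (-51 + 33) = 8 - 18 = -10)
433*(z + u(X(3), 2)) = 433*(-10 - 1*2) = 433*(-10 - 2) = 433*(-12) = -5196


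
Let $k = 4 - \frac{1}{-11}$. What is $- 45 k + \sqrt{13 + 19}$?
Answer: $- \frac{2025}{11} + 4 \sqrt{2} \approx -178.43$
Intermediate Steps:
$k = \frac{45}{11}$ ($k = 4 - - \frac{1}{11} = 4 + \frac{1}{11} = \frac{45}{11} \approx 4.0909$)
$- 45 k + \sqrt{13 + 19} = \left(-45\right) \frac{45}{11} + \sqrt{13 + 19} = - \frac{2025}{11} + \sqrt{32} = - \frac{2025}{11} + 4 \sqrt{2}$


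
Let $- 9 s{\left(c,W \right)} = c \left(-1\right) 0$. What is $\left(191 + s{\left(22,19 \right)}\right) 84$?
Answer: $16044$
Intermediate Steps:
$s{\left(c,W \right)} = 0$ ($s{\left(c,W \right)} = - \frac{c \left(-1\right) 0}{9} = - \frac{- c 0}{9} = \left(- \frac{1}{9}\right) 0 = 0$)
$\left(191 + s{\left(22,19 \right)}\right) 84 = \left(191 + 0\right) 84 = 191 \cdot 84 = 16044$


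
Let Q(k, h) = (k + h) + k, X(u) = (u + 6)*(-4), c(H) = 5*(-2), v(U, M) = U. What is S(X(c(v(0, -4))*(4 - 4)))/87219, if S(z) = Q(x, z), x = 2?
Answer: -20/87219 ≈ -0.00022931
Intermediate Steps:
c(H) = -10
X(u) = -24 - 4*u (X(u) = (6 + u)*(-4) = -24 - 4*u)
Q(k, h) = h + 2*k (Q(k, h) = (h + k) + k = h + 2*k)
S(z) = 4 + z (S(z) = z + 2*2 = z + 4 = 4 + z)
S(X(c(v(0, -4))*(4 - 4)))/87219 = (4 + (-24 - (-40)*(4 - 4)))/87219 = (4 + (-24 - (-40)*0))*(1/87219) = (4 + (-24 - 4*0))*(1/87219) = (4 + (-24 + 0))*(1/87219) = (4 - 24)*(1/87219) = -20*1/87219 = -20/87219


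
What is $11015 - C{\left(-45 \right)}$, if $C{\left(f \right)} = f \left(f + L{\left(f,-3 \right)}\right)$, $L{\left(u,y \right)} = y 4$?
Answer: $8450$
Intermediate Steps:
$L{\left(u,y \right)} = 4 y$
$C{\left(f \right)} = f \left(-12 + f\right)$ ($C{\left(f \right)} = f \left(f + 4 \left(-3\right)\right) = f \left(f - 12\right) = f \left(-12 + f\right)$)
$11015 - C{\left(-45 \right)} = 11015 - - 45 \left(-12 - 45\right) = 11015 - \left(-45\right) \left(-57\right) = 11015 - 2565 = 8450$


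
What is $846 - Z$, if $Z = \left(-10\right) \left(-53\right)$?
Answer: $316$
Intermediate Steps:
$Z = 530$
$846 - Z = 846 - 530 = 316$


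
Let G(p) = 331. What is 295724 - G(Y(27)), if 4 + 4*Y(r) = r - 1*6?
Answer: 295393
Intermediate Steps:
Y(r) = -5/2 + r/4 (Y(r) = -1 + (r - 1*6)/4 = -1 + (r - 6)/4 = -1 + (-6 + r)/4 = -1 + (-3/2 + r/4) = -5/2 + r/4)
295724 - G(Y(27)) = 295724 - 1*331 = 295724 - 331 = 295393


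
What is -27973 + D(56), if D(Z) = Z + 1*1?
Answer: -27916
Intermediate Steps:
D(Z) = 1 + Z (D(Z) = Z + 1 = 1 + Z)
-27973 + D(56) = -27973 + (1 + 56) = -27973 + 57 = -27916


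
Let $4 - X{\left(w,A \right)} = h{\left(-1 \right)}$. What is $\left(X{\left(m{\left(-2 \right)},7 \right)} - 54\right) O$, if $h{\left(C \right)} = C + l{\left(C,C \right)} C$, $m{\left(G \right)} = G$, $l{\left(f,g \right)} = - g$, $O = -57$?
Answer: $2736$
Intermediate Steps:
$h{\left(C \right)} = C - C^{2}$ ($h{\left(C \right)} = C + - C C = C - C^{2}$)
$X{\left(w,A \right)} = 6$ ($X{\left(w,A \right)} = 4 - - (1 - -1) = 4 - - (1 + 1) = 4 - \left(-1\right) 2 = 4 - -2 = 4 + 2 = 6$)
$\left(X{\left(m{\left(-2 \right)},7 \right)} - 54\right) O = \left(6 - 54\right) \left(-57\right) = \left(-48\right) \left(-57\right) = 2736$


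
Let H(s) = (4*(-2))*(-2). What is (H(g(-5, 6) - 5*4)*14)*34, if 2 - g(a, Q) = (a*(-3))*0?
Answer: 7616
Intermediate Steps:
g(a, Q) = 2 (g(a, Q) = 2 - a*(-3)*0 = 2 - (-3*a)*0 = 2 - 1*0 = 2 + 0 = 2)
H(s) = 16 (H(s) = -8*(-2) = 16)
(H(g(-5, 6) - 5*4)*14)*34 = (16*14)*34 = 224*34 = 7616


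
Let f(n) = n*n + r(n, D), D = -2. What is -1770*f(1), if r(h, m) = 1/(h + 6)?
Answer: -14160/7 ≈ -2022.9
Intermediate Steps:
r(h, m) = 1/(6 + h)
f(n) = n**2 + 1/(6 + n) (f(n) = n*n + 1/(6 + n) = n**2 + 1/(6 + n))
-1770*f(1) = -1770*(1 + 1**2*(6 + 1))/(6 + 1) = -1770*(1 + 1*7)/7 = -1770*(1 + 7)/7 = -1770*8/7 = -14160/7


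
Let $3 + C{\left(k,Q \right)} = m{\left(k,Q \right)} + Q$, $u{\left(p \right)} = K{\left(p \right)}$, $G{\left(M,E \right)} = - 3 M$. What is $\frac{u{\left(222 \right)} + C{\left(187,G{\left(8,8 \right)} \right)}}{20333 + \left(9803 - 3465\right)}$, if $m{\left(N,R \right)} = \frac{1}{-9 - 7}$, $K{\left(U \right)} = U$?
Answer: $\frac{3119}{426736} \approx 0.007309$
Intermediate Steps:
$m{\left(N,R \right)} = - \frac{1}{16}$ ($m{\left(N,R \right)} = \frac{1}{-16} = - \frac{1}{16}$)
$u{\left(p \right)} = p$
$C{\left(k,Q \right)} = - \frac{49}{16} + Q$ ($C{\left(k,Q \right)} = -3 + \left(- \frac{1}{16} + Q\right) = - \frac{49}{16} + Q$)
$\frac{u{\left(222 \right)} + C{\left(187,G{\left(8,8 \right)} \right)}}{20333 + \left(9803 - 3465\right)} = \frac{222 - \frac{433}{16}}{20333 + \left(9803 - 3465\right)} = \frac{222 - \frac{433}{16}}{20333 + 6338} = \frac{222 - \frac{433}{16}}{26671} = \frac{3119}{16} \cdot \frac{1}{26671} = \frac{3119}{426736}$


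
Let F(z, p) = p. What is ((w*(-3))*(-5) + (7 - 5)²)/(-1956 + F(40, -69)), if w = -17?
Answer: 251/2025 ≈ 0.12395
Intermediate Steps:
((w*(-3))*(-5) + (7 - 5)²)/(-1956 + F(40, -69)) = (-17*(-3)*(-5) + (7 - 5)²)/(-1956 - 69) = (51*(-5) + 2²)/(-2025) = (-255 + 4)*(-1/2025) = -251*(-1/2025) = 251/2025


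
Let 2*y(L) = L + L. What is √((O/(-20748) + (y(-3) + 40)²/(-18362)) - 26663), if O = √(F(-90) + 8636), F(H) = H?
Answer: √(-241870381248268977750 - 437216177307*√8546)/95243694 ≈ 163.29*I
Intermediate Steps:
y(L) = L (y(L) = (L + L)/2 = (2*L)/2 = L)
O = √8546 (O = √(-90 + 8636) = √8546 ≈ 92.445)
√((O/(-20748) + (y(-3) + 40)²/(-18362)) - 26663) = √((√8546/(-20748) + (-3 + 40)²/(-18362)) - 26663) = √((√8546*(-1/20748) + 37²*(-1/18362)) - 26663) = √((-√8546/20748 + 1369*(-1/18362)) - 26663) = √((-√8546/20748 - 1369/18362) - 26663) = √((-1369/18362 - √8546/20748) - 26663) = √(-489587375/18362 - √8546/20748)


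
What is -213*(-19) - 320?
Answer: 3727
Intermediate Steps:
-213*(-19) - 320 = 4047 - 320 = 3727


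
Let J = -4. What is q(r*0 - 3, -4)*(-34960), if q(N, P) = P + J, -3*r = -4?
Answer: 279680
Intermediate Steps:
r = 4/3 (r = -1/3*(-4) = 4/3 ≈ 1.3333)
q(N, P) = -4 + P (q(N, P) = P - 4 = -4 + P)
q(r*0 - 3, -4)*(-34960) = (-4 - 4)*(-34960) = -8*(-34960) = 279680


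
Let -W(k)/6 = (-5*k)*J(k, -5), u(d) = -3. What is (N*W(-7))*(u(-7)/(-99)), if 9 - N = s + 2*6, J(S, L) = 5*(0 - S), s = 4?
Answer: 17150/11 ≈ 1559.1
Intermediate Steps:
J(S, L) = -5*S (J(S, L) = 5*(-S) = -5*S)
N = -7 (N = 9 - (4 + 2*6) = 9 - (4 + 12) = 9 - 1*16 = 9 - 16 = -7)
W(k) = -150*k² (W(k) = -6*(-5*k)*(-5*k) = -150*k²)
(N*W(-7))*(u(-7)/(-99)) = (-(-1050)*(-7)²)*(-3/(-99)) = (-(-1050)*49)*(-3*(-1/99)) = -7*(-7350)*(1/33) = 51450*(1/33) = 17150/11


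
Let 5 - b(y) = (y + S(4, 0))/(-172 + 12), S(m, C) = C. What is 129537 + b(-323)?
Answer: 20726397/160 ≈ 1.2954e+5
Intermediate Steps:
b(y) = 5 + y/160 (b(y) = 5 - (y + 0)/(-172 + 12) = 5 - y/(-160) = 5 - y*(-1)/160 = 5 - (-1)*y/160 = 5 + y/160)
129537 + b(-323) = 129537 + (5 + (1/160)*(-323)) = 129537 + (5 - 323/160) = 129537 + 477/160 = 20726397/160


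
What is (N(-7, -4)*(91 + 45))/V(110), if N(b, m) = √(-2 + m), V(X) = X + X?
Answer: 34*I*√6/55 ≈ 1.5142*I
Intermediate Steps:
V(X) = 2*X
(N(-7, -4)*(91 + 45))/V(110) = (√(-2 - 4)*(91 + 45))/((2*110)) = (√(-6)*136)/220 = ((I*√6)*136)*(1/220) = (136*I*√6)*(1/220) = 34*I*√6/55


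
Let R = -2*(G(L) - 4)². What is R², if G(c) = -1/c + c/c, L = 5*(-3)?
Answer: 14992384/50625 ≈ 296.15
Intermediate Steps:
L = -15
G(c) = 1 - 1/c (G(c) = -1/c + 1 = 1 - 1/c)
R = -3872/225 (R = -2*((-1 - 15)/(-15) - 4)² = -2*(-1/15*(-16) - 4)² = -2*(16/15 - 4)² = -2*(-44/15)² = -2*1936/225 = -3872/225 ≈ -17.209)
R² = (-3872/225)² = 14992384/50625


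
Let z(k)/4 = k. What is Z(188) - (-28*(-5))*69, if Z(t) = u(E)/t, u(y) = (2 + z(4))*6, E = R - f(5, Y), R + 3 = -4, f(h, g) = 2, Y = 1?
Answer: -453993/47 ≈ -9659.4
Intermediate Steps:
z(k) = 4*k
R = -7 (R = -3 - 4 = -7)
E = -9 (E = -7 - 1*2 = -7 - 2 = -9)
u(y) = 108 (u(y) = (2 + 4*4)*6 = (2 + 16)*6 = 18*6 = 108)
Z(t) = 108/t
Z(188) - (-28*(-5))*69 = 108/188 - (-28*(-5))*69 = 108*(1/188) - 140*69 = 27/47 - 1*9660 = 27/47 - 9660 = -453993/47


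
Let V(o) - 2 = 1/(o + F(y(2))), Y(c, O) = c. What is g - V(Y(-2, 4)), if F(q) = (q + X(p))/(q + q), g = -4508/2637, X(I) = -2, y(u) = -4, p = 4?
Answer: -38362/13185 ≈ -2.9095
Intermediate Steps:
g = -4508/2637 (g = -4508*1/2637 = -4508/2637 ≈ -1.7095)
F(q) = (-2 + q)/(2*q) (F(q) = (q - 2)/(q + q) = (-2 + q)/((2*q)) = (-2 + q)*(1/(2*q)) = (-2 + q)/(2*q))
V(o) = 2 + 1/(¾ + o) (V(o) = 2 + 1/(o + (½)*(-2 - 4)/(-4)) = 2 + 1/(o + (½)*(-¼)*(-6)) = 2 + 1/(o + ¾) = 2 + 1/(¾ + o))
g - V(Y(-2, 4)) = -4508/2637 - 2*(5 + 4*(-2))/(3 + 4*(-2)) = -4508/2637 - 2*(5 - 8)/(3 - 8) = -4508/2637 - 2*(-3)/(-5) = -4508/2637 - 2*(-1)*(-3)/5 = -4508/2637 - 1*6/5 = -4508/2637 - 6/5 = -38362/13185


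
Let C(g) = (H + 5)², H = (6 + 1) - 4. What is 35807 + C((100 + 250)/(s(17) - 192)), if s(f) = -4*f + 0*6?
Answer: 35871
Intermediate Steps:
s(f) = -4*f (s(f) = -4*f + 0 = -4*f)
H = 3 (H = 7 - 4 = 3)
C(g) = 64 (C(g) = (3 + 5)² = 8² = 64)
35807 + C((100 + 250)/(s(17) - 192)) = 35807 + 64 = 35871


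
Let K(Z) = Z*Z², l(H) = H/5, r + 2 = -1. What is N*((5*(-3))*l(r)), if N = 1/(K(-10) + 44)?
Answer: -9/956 ≈ -0.0094142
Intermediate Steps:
r = -3 (r = -2 - 1 = -3)
l(H) = H/5 (l(H) = H*(⅕) = H/5)
K(Z) = Z³
N = -1/956 (N = 1/((-10)³ + 44) = 1/(-1000 + 44) = 1/(-956) = -1/956 ≈ -0.0010460)
N*((5*(-3))*l(r)) = -5*(-3)*(⅕)*(-3)/956 = -(-15)*(-3)/(956*5) = -1/956*9 = -9/956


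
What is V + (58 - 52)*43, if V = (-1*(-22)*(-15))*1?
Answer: -72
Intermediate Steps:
V = -330 (V = (22*(-15))*1 = -330*1 = -330)
V + (58 - 52)*43 = -330 + (58 - 52)*43 = -330 + 6*43 = -330 + 258 = -72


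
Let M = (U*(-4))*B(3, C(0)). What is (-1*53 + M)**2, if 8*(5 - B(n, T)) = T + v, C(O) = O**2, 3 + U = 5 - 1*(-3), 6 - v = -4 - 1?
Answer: 63001/4 ≈ 15750.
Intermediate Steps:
v = 11 (v = 6 - (-4 - 1) = 6 - 1*(-5) = 6 + 5 = 11)
U = 5 (U = -3 + (5 - 1*(-3)) = -3 + (5 + 3) = -3 + 8 = 5)
B(n, T) = 29/8 - T/8 (B(n, T) = 5 - (T + 11)/8 = 5 - (11 + T)/8 = 5 + (-11/8 - T/8) = 29/8 - T/8)
M = -145/2 (M = (5*(-4))*(29/8 - 1/8*0**2) = -20*(29/8 - 1/8*0) = -20*(29/8 + 0) = -20*29/8 = -145/2 ≈ -72.500)
(-1*53 + M)**2 = (-1*53 - 145/2)**2 = (-53 - 145/2)**2 = (-251/2)**2 = 63001/4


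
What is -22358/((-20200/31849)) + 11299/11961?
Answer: 4258708213031/120806100 ≈ 35252.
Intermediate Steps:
-22358/((-20200/31849)) + 11299/11961 = -22358/((-20200*1/31849)) + 11299*(1/11961) = -22358/(-20200/31849) + 11299/11961 = -22358*(-31849/20200) + 11299/11961 = 356039971/10100 + 11299/11961 = 4258708213031/120806100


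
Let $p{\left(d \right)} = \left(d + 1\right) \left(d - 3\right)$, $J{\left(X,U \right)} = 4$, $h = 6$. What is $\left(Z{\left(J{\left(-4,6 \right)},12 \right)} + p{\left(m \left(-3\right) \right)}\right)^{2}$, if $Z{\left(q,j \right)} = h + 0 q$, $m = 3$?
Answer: $10404$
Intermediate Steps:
$Z{\left(q,j \right)} = 6$ ($Z{\left(q,j \right)} = 6 + 0 q = 6 + 0 = 6$)
$p{\left(d \right)} = \left(1 + d\right) \left(-3 + d\right)$
$\left(Z{\left(J{\left(-4,6 \right)},12 \right)} + p{\left(m \left(-3\right) \right)}\right)^{2} = \left(6 - \left(3 - 81 + 2 \cdot 3 \left(-3\right)\right)\right)^{2} = \left(6 - \left(-15 - 81\right)\right)^{2} = \left(6 + \left(-3 + 81 + 18\right)\right)^{2} = \left(6 + 96\right)^{2} = 102^{2} = 10404$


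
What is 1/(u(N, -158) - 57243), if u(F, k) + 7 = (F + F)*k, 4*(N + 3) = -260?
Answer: -1/35762 ≈ -2.7963e-5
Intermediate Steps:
N = -68 (N = -3 + (1/4)*(-260) = -3 - 65 = -68)
u(F, k) = -7 + 2*F*k (u(F, k) = -7 + (F + F)*k = -7 + (2*F)*k = -7 + 2*F*k)
1/(u(N, -158) - 57243) = 1/((-7 + 2*(-68)*(-158)) - 57243) = 1/((-7 + 21488) - 57243) = 1/(21481 - 57243) = 1/(-35762) = -1/35762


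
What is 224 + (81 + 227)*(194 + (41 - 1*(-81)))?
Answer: 97552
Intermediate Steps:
224 + (81 + 227)*(194 + (41 - 1*(-81))) = 224 + 308*(194 + (41 + 81)) = 224 + 308*(194 + 122) = 224 + 308*316 = 224 + 97328 = 97552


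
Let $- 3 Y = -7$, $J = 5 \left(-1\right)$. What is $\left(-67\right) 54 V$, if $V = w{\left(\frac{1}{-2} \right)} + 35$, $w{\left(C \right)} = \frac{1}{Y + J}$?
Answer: $- \frac{501093}{4} \approx -1.2527 \cdot 10^{5}$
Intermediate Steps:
$J = -5$
$Y = \frac{7}{3}$ ($Y = \left(- \frac{1}{3}\right) \left(-7\right) = \frac{7}{3} \approx 2.3333$)
$w{\left(C \right)} = - \frac{3}{8}$ ($w{\left(C \right)} = \frac{1}{\frac{7}{3} - 5} = \frac{1}{- \frac{8}{3}} = - \frac{3}{8}$)
$V = \frac{277}{8}$ ($V = - \frac{3}{8} + 35 = \frac{277}{8} \approx 34.625$)
$\left(-67\right) 54 V = \left(-67\right) 54 \cdot \frac{277}{8} = \left(-3618\right) \frac{277}{8} = - \frac{501093}{4}$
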